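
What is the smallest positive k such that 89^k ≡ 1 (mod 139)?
69

139 is prime, so ord(89) divides φ(139) = 138.
Divisors of 138: 1, 2, 3, 6, 23, 46, 69, 138.
Repeated squaring: 89^1 ≡ 89, 89^2 ≡ 137, 89^4 ≡ 4, 89^8 ≡ 16, 89^16 ≡ 117, 89^32 ≡ 67, 89^64 ≡ 41, 89^128 ≡ 13 (mod 139).
Test 89^d mod 139 for each divisor d in increasing order:
89^1 ≡ 89
89^2 ≡ 137
89^3 = 89^2·89^1 ≡ 100
89^6 = 89^4·89^2 ≡ 131
89^23 = 89^16·89^4·89^2·89^1 ≡ 96
89^46 = 89^32·89^8·89^4·89^2 ≡ 42
89^69 = 89^64·89^4·89^1 ≡ 1  ← first divisor giving 1
The order is 69.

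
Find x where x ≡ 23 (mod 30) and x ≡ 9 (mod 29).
473

Using Chinese Remainder Theorem:
M = 30 × 29 = 870
M1 = 29, M2 = 30
y1 = 29^(-1) mod 30 = 29
y2 = 30^(-1) mod 29 = 1
x = (23×29×29 + 9×30×1) mod 870 = 473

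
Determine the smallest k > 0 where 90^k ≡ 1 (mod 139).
138

139 is prime, so ord(90) divides φ(139) = 138.
Divisors of 138: 1, 2, 3, 6, 23, 46, 69, 138.
Repeated squaring: 90^1 ≡ 90, 90^2 ≡ 38, 90^4 ≡ 54, 90^8 ≡ 136, 90^16 ≡ 9, 90^32 ≡ 81, 90^64 ≡ 28, 90^128 ≡ 89 (mod 139).
Test 90^d mod 139 for each divisor d in increasing order:
90^1 ≡ 90
90^2 ≡ 38
90^3 = 90^2·90^1 ≡ 84
90^6 = 90^4·90^2 ≡ 106
90^23 = 90^16·90^4·90^2·90^1 ≡ 97
90^46 = 90^32·90^8·90^4·90^2 ≡ 96
90^69 = 90^64·90^4·90^1 ≡ 138
90^138 = 90^128·90^8·90^2 ≡ 1  ← first divisor giving 1
The order is 138.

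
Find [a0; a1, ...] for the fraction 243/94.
[2; 1, 1, 2, 2, 3, 2]

Euclidean algorithm steps:
243 = 2 × 94 + 55
94 = 1 × 55 + 39
55 = 1 × 39 + 16
39 = 2 × 16 + 7
16 = 2 × 7 + 2
7 = 3 × 2 + 1
2 = 2 × 1 + 0
Continued fraction: [2; 1, 1, 2, 2, 3, 2]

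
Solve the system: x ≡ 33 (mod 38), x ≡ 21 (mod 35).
1211

Using Chinese Remainder Theorem:
M = 38 × 35 = 1330
M1 = 35, M2 = 38
y1 = 35^(-1) mod 38 = 25
y2 = 38^(-1) mod 35 = 12
x = (33×35×25 + 21×38×12) mod 1330 = 1211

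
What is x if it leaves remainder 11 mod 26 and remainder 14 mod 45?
869

Using Chinese Remainder Theorem:
M = 26 × 45 = 1170
M1 = 45, M2 = 26
y1 = 45^(-1) mod 26 = 11
y2 = 26^(-1) mod 45 = 26
x = (11×45×11 + 14×26×26) mod 1170 = 869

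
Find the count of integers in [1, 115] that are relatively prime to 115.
88

115 = 5 × 23
φ(n) = n × ∏(1 - 1/p) for each prime p dividing n
φ(115) = 115 × (1 - 1/5) × (1 - 1/23) = 88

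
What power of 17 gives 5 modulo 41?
14

Baby-step giant-step with step n = ⌈√41⌉ = 7.
Baby steps 17^j mod 41 (j:value) for j=0..6: 0:1, 1:17, 2:2, 3:34, 4:4, 5:27, 6:8.
Giant-step multiplier: 17^(-7) ≡ 17^(40-7) = 17^33 ≡ 19 (mod 41).
Giant steps γ_i = 5·19^i mod 41: γ_0=5, γ_1=13, γ_2=1 (in table at j=0).
x = i·n + j = 2·7 + 0 = 14.
Check: 17^14 ≡ 5 (mod 41).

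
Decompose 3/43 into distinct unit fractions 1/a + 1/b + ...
1/15 + 1/323 + 1/208335

Greedy algorithm:
3/43: ceiling(43/3) = 15, use 1/15
2/645: ceiling(645/2) = 323, use 1/323
1/208335: ceiling(208335/1) = 208335, use 1/208335
Result: 3/43 = 1/15 + 1/323 + 1/208335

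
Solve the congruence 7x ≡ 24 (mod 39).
x ≡ 9 (mod 39)

gcd(7, 39) = 1, which divides 24, so solutions exist.
Find 7^(-1) mod 39 by the extended Euclidean algorithm:
39 = 5 × 7 + 4  ⟹  4 = (1)·39 + (-5)·7
7 = 1 × 4 + 3  ⟹  3 = (-1)·39 + (6)·7
4 = 1 × 3 + 1  ⟹  1 = (2)·39 + (-11)·7
So (-11)·7 ≡ 1 (mod 39), i.e. 7^(-1) ≡ -11 ≡ 28 (mod 39).
x ≡ 28 × 24 = 672 ≡ 9 (mod 39).
Check: 7 × 9 = 63 ≡ 24 (mod 39).
Unique solution: x ≡ 9 (mod 39)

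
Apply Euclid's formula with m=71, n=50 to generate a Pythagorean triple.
(2541, 7100, 7541)

Euclid's formula: a = m² - n², b = 2mn, c = m² + n²
m = 71, n = 50
a = 71² - 50² = 5041 - 2500 = 2541
b = 2 × 71 × 50 = 7100
c = 71² + 50² = 5041 + 2500 = 7541
Verification: 2541² + 7100² = 6456681 + 50410000 = 56866681 = 7541² ✓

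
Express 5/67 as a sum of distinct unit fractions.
1/14 + 1/313 + 1/293594

Greedy algorithm:
5/67: ceiling(67/5) = 14, use 1/14
3/938: ceiling(938/3) = 313, use 1/313
1/293594: ceiling(293594/1) = 293594, use 1/293594
Result: 5/67 = 1/14 + 1/313 + 1/293594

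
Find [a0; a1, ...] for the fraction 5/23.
[0; 4, 1, 1, 2]

Euclidean algorithm steps:
5 = 0 × 23 + 5
23 = 4 × 5 + 3
5 = 1 × 3 + 2
3 = 1 × 2 + 1
2 = 2 × 1 + 0
Continued fraction: [0; 4, 1, 1, 2]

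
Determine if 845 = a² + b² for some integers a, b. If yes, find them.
2² + 29² (a=2, b=29)

Factorization: 845 = 5 × 13^2
By Fermat: n is sum of two squares iff every prime p ≡ 3 (mod 4) appears to even power.
All primes ≡ 3 (mod 4) appear to even power.
Search a = 0, 1, 2, … for 845 - a² a perfect square: first hit at a = 2: 845 - 4 = 841 = 29².
845 = 2² + 29² = 4 + 841 ✓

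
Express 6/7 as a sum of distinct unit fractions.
1/2 + 1/3 + 1/42

Greedy algorithm:
6/7: ceiling(7/6) = 2, use 1/2
5/14: ceiling(14/5) = 3, use 1/3
1/42: ceiling(42/1) = 42, use 1/42
Result: 6/7 = 1/2 + 1/3 + 1/42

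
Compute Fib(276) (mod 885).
567

Matrix identity: Q^n = [[F_(n+1), F_n], [F_n, F_(n-1)]] with Q = [[1,1],[1,0]].
n = 276 = 100010100₂. Square-and-multiply, entries mod 885:
Q^1 = [[1,1],[1,0]]
Q^2 = (Q^1)² = [[2,1],[1,1]]
Q^4 = (Q^2)² = [[5,3],[3,2]]
Q^8 = (Q^4)² = [[34,21],[21,13]]
Q^17 = (Q^8)²·Q = [[814,712],[712,102]]
Q^34 = (Q^17)² = [[455,832],[832,508]]
Q^69 = (Q^34)²·Q = [[380,89],[89,291]]
Q^138 = (Q^69)² = [[101,424],[424,562]]
Q^276 = (Q^138)² = [[587,567],[567,20]]
F_276 mod 885 = Q^276[0][1] = 567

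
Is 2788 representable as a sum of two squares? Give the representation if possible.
22² + 48² (a=22, b=48)

Factorization: 2788 = 2^2 × 17 × 41
By Fermat: n is sum of two squares iff every prime p ≡ 3 (mod 4) appears to even power.
All primes ≡ 3 (mod 4) appear to even power.
Search a = 0, 1, 2, … for 2788 - a² a perfect square: first hit at a = 22: 2788 - 484 = 2304 = 48².
2788 = 22² + 48² = 484 + 2304 ✓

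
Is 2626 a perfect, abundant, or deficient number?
deficient

Proper divisors of 2626: sum = 1 + 2 + 13 + 26 + 101 + 202 + 1313 = 1658
Since 1658 < 2626, 2626 is deficient.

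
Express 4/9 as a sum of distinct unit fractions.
1/3 + 1/9

Greedy algorithm:
4/9: ceiling(9/4) = 3, use 1/3
1/9: ceiling(9/1) = 9, use 1/9
Result: 4/9 = 1/3 + 1/9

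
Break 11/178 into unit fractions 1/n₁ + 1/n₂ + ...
1/17 + 1/337 + 1/145681 + 1/29711989585 + 1/1471337208468868797457 + 1/6494499543074890436870241790813851000203090

Greedy algorithm:
11/178: ceiling(178/11) = 17, use 1/17
9/3026: ceiling(3026/9) = 337, use 1/337
7/1019762: ceiling(1019762/7) = 145681, use 1/145681
5/148559947922: ceiling(148559947922/5) = 29711989585, use 1/29711989585
3/4414011625406606392370: ceiling(4414011625406606392370/3) = 1471337208468868797457, use 1/1471337208468868797457
1/6494499543074890436870241790813851000203090: ceiling(6494499543074890436870241790813851000203090/1) = 6494499543074890436870241790813851000203090, use 1/6494499543074890436870241790813851000203090
Result: 11/178 = 1/17 + 1/337 + 1/145681 + 1/29711989585 + 1/1471337208468868797457 + 1/6494499543074890436870241790813851000203090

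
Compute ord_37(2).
36

37 is prime, so ord(2) divides φ(37) = 36.
Divisors of 36: 1, 2, 3, 4, 6, 9, 12, 18, 36.
Repeated squaring: 2^1 ≡ 2, 2^2 ≡ 4, 2^4 ≡ 16, 2^8 ≡ 34, 2^16 ≡ 9, 2^32 ≡ 7 (mod 37).
Test 2^d mod 37 for each divisor d in increasing order:
2^1 ≡ 2
2^2 ≡ 4
2^3 = 2^2·2^1 ≡ 8
2^4 ≡ 16
2^6 = 2^4·2^2 ≡ 27
2^9 = 2^8·2^1 ≡ 31
2^12 = 2^8·2^4 ≡ 26
2^18 = 2^16·2^2 ≡ 36
2^36 = 2^32·2^4 ≡ 1  ← first divisor giving 1
The order is 36.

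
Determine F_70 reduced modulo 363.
143

Matrix identity: Q^n = [[F_(n+1), F_n], [F_n, F_(n-1)]] with Q = [[1,1],[1,0]].
n = 70 = 1000110₂. Square-and-multiply, entries mod 363:
Q^1 = [[1,1],[1,0]]
Q^2 = (Q^1)² = [[2,1],[1,1]]
Q^4 = (Q^2)² = [[5,3],[3,2]]
Q^8 = (Q^4)² = [[34,21],[21,13]]
Q^17 = (Q^8)²·Q = [[43,145],[145,261]]
Q^35 = (Q^17)²·Q = [[162,5],[5,157]]
Q^70 = (Q^35)² = [[133,143],[143,353]]
F_70 mod 363 = Q^70[0][1] = 143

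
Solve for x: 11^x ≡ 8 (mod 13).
9

Baby-step giant-step with step n = ⌈√13⌉ = 4.
Baby steps 11^j mod 13 (j:value) for j=0..3: 0:1, 1:11, 2:4, 3:5.
Giant-step multiplier: 11^(-4) ≡ 11^(12-4) = 11^8 ≡ 9 (mod 13).
Giant steps γ_i = 8·9^i mod 13: γ_0=8, γ_1=7, γ_2=11 (in table at j=1).
x = i·n + j = 2·4 + 1 = 9.
Check: 11^9 ≡ 8 (mod 13).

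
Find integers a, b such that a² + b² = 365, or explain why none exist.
2² + 19² (a=2, b=19)

Factorization: 365 = 5 × 73
By Fermat: n is sum of two squares iff every prime p ≡ 3 (mod 4) appears to even power.
All primes ≡ 3 (mod 4) appear to even power.
Search a = 0, 1, 2, … for 365 - a² a perfect square: first hit at a = 2: 365 - 4 = 361 = 19².
365 = 2² + 19² = 4 + 361 ✓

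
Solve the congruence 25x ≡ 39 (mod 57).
x ≡ 54 (mod 57)

gcd(25, 57) = 1, which divides 39, so solutions exist.
Find 25^(-1) mod 57 by the extended Euclidean algorithm:
57 = 2 × 25 + 7  ⟹  7 = (1)·57 + (-2)·25
25 = 3 × 7 + 4  ⟹  4 = (-3)·57 + (7)·25
7 = 1 × 4 + 3  ⟹  3 = (4)·57 + (-9)·25
4 = 1 × 3 + 1  ⟹  1 = (-7)·57 + (16)·25
So (16)·25 ≡ 1 (mod 57), i.e. 25^(-1) ≡ 16 (mod 57).
x ≡ 16 × 39 = 624 ≡ 54 (mod 57).
Check: 25 × 54 = 1350 ≡ 39 (mod 57).
Unique solution: x ≡ 54 (mod 57)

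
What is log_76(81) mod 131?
64

Baby-step giant-step with step n = ⌈√131⌉ = 12.
Baby steps 76^j mod 131 (j:value) for j=0..11: 0:1, 1:76, 2:12, 3:126, 4:13, 5:71, 6:25, 7:66, 8:38, 9:6, 10:63, 11:72.
Giant-step multiplier: 76^(-12) ≡ 76^(130-12) = 76^118 ≡ 48 (mod 131).
Giant steps γ_i = 81·48^i mod 131: γ_0=81, γ_1=89, γ_2=80, γ_3=41, γ_4=3, γ_5=13 (in table at j=4).
x = i·n + j = 5·12 + 4 = 64.
Check: 76^64 ≡ 81 (mod 131).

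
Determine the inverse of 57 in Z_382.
315

gcd(57, 382) = 1, so the inverse exists.
Extended Euclidean algorithm on (382, 57):
382 = 6 × 57 + 40  ⟹  40 = (1)·382 + (-6)·57
57 = 1 × 40 + 17  ⟹  17 = (-1)·382 + (7)·57
40 = 2 × 17 + 6  ⟹  6 = (3)·382 + (-20)·57
17 = 2 × 6 + 5  ⟹  5 = (-7)·382 + (47)·57
6 = 1 × 5 + 1  ⟹  1 = (10)·382 + (-67)·57
So (-67)·57 ≡ 1 (mod 382), i.e. 57^(-1) ≡ -67 ≡ 315 (mod 382).
Check: 57 × 315 = 17955 ≡ 1 (mod 382)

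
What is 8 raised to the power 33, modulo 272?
144

Repeated squaring. Binary of 33 = 100001.
8^1 ≡ 8 (mod 272); 8^2 ≡ 64 (mod 272); 8^4 ≡ 16 (mod 272); 8^8 ≡ 256 (mod 272); 8^16 ≡ 256 (mod 272); 8^32 ≡ 256 (mod 272)
8^33 = 8^1 × 8^32 ≡ 144 (mod 272)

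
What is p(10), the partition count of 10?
42

p(n) counts ways to write n as a sum of positive integers (order ignored).
Examples: 10; 9 + 1; 8 + 2; 8 + 1 + 1; 7 + 3; ... (42 total)
p(10) = 42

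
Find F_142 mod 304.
303

Matrix identity: Q^n = [[F_(n+1), F_n], [F_n, F_(n-1)]] with Q = [[1,1],[1,0]].
n = 142 = 10001110₂. Square-and-multiply, entries mod 304:
Q^1 = [[1,1],[1,0]]
Q^2 = (Q^1)² = [[2,1],[1,1]]
Q^4 = (Q^2)² = [[5,3],[3,2]]
Q^8 = (Q^4)² = [[34,21],[21,13]]
Q^17 = (Q^8)²·Q = [[152,77],[77,75]]
Q^35 = (Q^17)²·Q = [[0,153],[153,151]]
Q^71 = (Q^35)²·Q = [[0,1],[1,303]]
Q^142 = (Q^71)² = [[1,303],[303,2]]
F_142 mod 304 = Q^142[0][1] = 303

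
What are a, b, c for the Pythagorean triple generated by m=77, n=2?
(5925, 308, 5933)

Euclid's formula: a = m² - n², b = 2mn, c = m² + n²
m = 77, n = 2
a = 77² - 2² = 5929 - 4 = 5925
b = 2 × 77 × 2 = 308
c = 77² + 2² = 5929 + 4 = 5933
Verification: 5925² + 308² = 35105625 + 94864 = 35200489 = 5933² ✓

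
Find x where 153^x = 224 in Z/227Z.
215

Baby-step giant-step with step n = ⌈√227⌉ = 16.
Baby steps 153^j mod 227 (j:value) for j=0..15: 0:1, 1:153, 2:28, 3:198, 4:103, 5:96, 6:160, 7:191, 8:167, 9:127, 10:136, 11:151, 12:176, 13:142, 14:161, 15:117.
Giant-step multiplier: 153^(-16) ≡ 153^(226-16) = 153^210 ≡ 78 (mod 227).
Giant steps γ_i = 224·78^i mod 227: γ_0=224, γ_1=220, γ_2=135, γ_3=88, γ_4=54, γ_5=126, γ_6=67, γ_7=5, γ_8=163, γ_9=2, γ_10=156, γ_11=137, γ_12=17, γ_13=191 (in table at j=7).
x = i·n + j = 13·16 + 7 = 215.
Check: 153^215 ≡ 224 (mod 227).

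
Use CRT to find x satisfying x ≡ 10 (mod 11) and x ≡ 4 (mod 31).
252

Using Chinese Remainder Theorem:
M = 11 × 31 = 341
M1 = 31, M2 = 11
y1 = 31^(-1) mod 11 = 5
y2 = 11^(-1) mod 31 = 17
x = (10×31×5 + 4×11×17) mod 341 = 252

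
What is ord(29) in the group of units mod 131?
130

131 is prime, so ord(29) divides φ(131) = 130.
Divisors of 130: 1, 2, 5, 10, 13, 26, 65, 130.
Repeated squaring: 29^1 ≡ 29, 29^2 ≡ 55, 29^4 ≡ 12, 29^8 ≡ 13, 29^16 ≡ 38, 29^32 ≡ 3, 29^64 ≡ 9, 29^128 ≡ 81 (mod 131).
Test 29^d mod 131 for each divisor d in increasing order:
29^1 ≡ 29
29^2 ≡ 55
29^5 = 29^4·29^1 ≡ 86
29^10 = 29^8·29^2 ≡ 60
29^13 = 29^8·29^4·29^1 ≡ 70
29^26 = 29^16·29^8·29^2 ≡ 53
29^65 = 29^64·29^1 ≡ 130
29^130 = 29^128·29^2 ≡ 1  ← first divisor giving 1
The order is 130.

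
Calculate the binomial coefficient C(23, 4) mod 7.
0

Using Lucas' theorem:
Write n=23 and k=4 in base 7:
n in base 7: [3, 2]
k in base 7: [0, 4]
C(23,4) mod 7 = ∏ C(n_i, k_i) mod 7
Digit binomials (mod 7): C(3,0) = 1; C(2,4) = 0 (k_i > n_i)
Product: 1 × 0 = 0 ≡ 0 (mod 7)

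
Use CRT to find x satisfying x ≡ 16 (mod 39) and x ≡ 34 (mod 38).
718

Using Chinese Remainder Theorem:
M = 39 × 38 = 1482
M1 = 38, M2 = 39
y1 = 38^(-1) mod 39 = 38
y2 = 39^(-1) mod 38 = 1
x = (16×38×38 + 34×39×1) mod 1482 = 718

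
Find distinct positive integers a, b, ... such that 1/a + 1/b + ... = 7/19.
1/3 + 1/29 + 1/1653

Greedy algorithm:
7/19: ceiling(19/7) = 3, use 1/3
2/57: ceiling(57/2) = 29, use 1/29
1/1653: ceiling(1653/1) = 1653, use 1/1653
Result: 7/19 = 1/3 + 1/29 + 1/1653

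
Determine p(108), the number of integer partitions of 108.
483502844

p(n) counts ways to write n as a sum of positive integers (order ignored).
Euler's pentagonal recurrence: p(k) = p(k-1) + p(k-2) - p(k-5) - p(k-7) + p(k-12) + p(k-15) - ... (offsets j(3j∓1)/2, signs ++--, p(0)=1, p(<0)=0).
DP table for k = 0..107: p(0)=1, p(1)=1, p(2)=2, p(3)=3, p(4)=5, p(5)=7, p(6)=11, p(7)=15, p(8)=22, p(9)=30, p(10)=42, p(11)=56, p(12)=77, p(13)=101, p(14)=135, p(15)=176, p(16)=231, p(17)=297, p(18)=385, p(19)=490, p(20)=627, p(21)=792, p(22)=1002, p(23)=1255, p(24)=1575, p(25)=1958, p(26)=2436, p(27)=3010, p(28)=3718, p(29)=4565, p(30)=5604, p(31)=6842, p(32)=8349, p(33)=10143, p(34)=12310, p(35)=14883, p(36)=17977, p(37)=21637, p(38)=26015, p(39)=31185, p(40)=37338, p(41)=44583, p(42)=53174, p(43)=63261, p(44)=75175, p(45)=89134, p(46)=105558, p(47)=124754, p(48)=147273, p(49)=173525, p(50)=204226, p(51)=239943, p(52)=281589, p(53)=329931, p(54)=386155, p(55)=451276, p(56)=526823, p(57)=614154, p(58)=715220, p(59)=831820, p(60)=966467, p(61)=1121505, p(62)=1300156, p(63)=1505499, p(64)=1741630, p(65)=2012558, p(66)=2323520, p(67)=2679689, p(68)=3087735, p(69)=3554345, p(70)=4087968, p(71)=4697205, p(72)=5392783, p(73)=6185689, p(74)=7089500, p(75)=8118264, p(76)=9289091, p(77)=10619863, p(78)=12132164, p(79)=13848650, p(80)=15796476, p(81)=18004327, p(82)=20506255, p(83)=23338469, p(84)=26543660, p(85)=30167357, p(86)=34262962, p(87)=38887673, p(88)=44108109, p(89)=49995925, p(90)=56634173, p(91)=64112359, p(92)=72533807, p(93)=82010177, p(94)=92669720, p(95)=104651419, p(96)=118114304, p(97)=133230930, p(98)=150198136, p(99)=169229875, p(100)=190569292, p(101)=214481126, p(102)=241265379, p(103)=271248950, p(104)=304801365, p(105)=342325709, p(106)=384276336, p(107)=431149389.
Final step: p(108) = p(107) + p(106) - p(103) - p(101) + p(96) + p(93) - p(86) - p(82) + p(73) + p(68) - p(57) - p(51) + p(38) + p(31) - p(16) - p(8)
= 431149389 + 384276336 - 271248950 - 214481126 + 118114304 + 82010177 - 34262962 - 20506255 + 6185689 + 3087735 - 614154 - 239943 + 26015 + 6842 - 231 - 22
= 483502844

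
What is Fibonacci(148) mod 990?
21

Matrix identity: Q^n = [[F_(n+1), F_n], [F_n, F_(n-1)]] with Q = [[1,1],[1,0]].
n = 148 = 10010100₂. Square-and-multiply, entries mod 990:
Q^1 = [[1,1],[1,0]]
Q^2 = (Q^1)² = [[2,1],[1,1]]
Q^4 = (Q^2)² = [[5,3],[3,2]]
Q^9 = (Q^4)²·Q = [[55,34],[34,21]]
Q^18 = (Q^9)² = [[221,604],[604,607]]
Q^37 = (Q^18)²·Q = [[989,827],[827,162]]
Q^74 = (Q^37)² = [[830,487],[487,343]]
Q^148 = (Q^74)² = [[419,21],[21,398]]
F_148 mod 990 = Q^148[0][1] = 21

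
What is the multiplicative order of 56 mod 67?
33

67 is prime, so ord(56) divides φ(67) = 66.
Divisors of 66: 1, 2, 3, 6, 11, 22, 33, 66.
Repeated squaring: 56^1 ≡ 56, 56^2 ≡ 54, 56^4 ≡ 35, 56^8 ≡ 19, 56^16 ≡ 26, 56^32 ≡ 6, 56^64 ≡ 36 (mod 67).
Test 56^d mod 67 for each divisor d in increasing order:
56^1 ≡ 56
56^2 ≡ 54
56^3 = 56^2·56^1 ≡ 9
56^6 = 56^4·56^2 ≡ 14
56^11 = 56^8·56^2·56^1 ≡ 37
56^22 = 56^16·56^4·56^2 ≡ 29
56^33 = 56^32·56^1 ≡ 1  ← first divisor giving 1
The order is 33.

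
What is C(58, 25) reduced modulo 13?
0

Using Lucas' theorem:
Write n=58 and k=25 in base 13:
n in base 13: [4, 6]
k in base 13: [1, 12]
C(58,25) mod 13 = ∏ C(n_i, k_i) mod 13
Digit binomials (mod 13): C(4,1) = 4; C(6,12) = 0 (k_i > n_i)
Product: 4 × 0 = 0 ≡ 0 (mod 13)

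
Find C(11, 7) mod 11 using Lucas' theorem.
0

Using Lucas' theorem:
Write n=11 and k=7 in base 11:
n in base 11: [1, 0]
k in base 11: [0, 7]
C(11,7) mod 11 = ∏ C(n_i, k_i) mod 11
Digit binomials (mod 11): C(1,0) = 1; C(0,7) = 0 (k_i > n_i)
Product: 1 × 0 = 0 ≡ 0 (mod 11)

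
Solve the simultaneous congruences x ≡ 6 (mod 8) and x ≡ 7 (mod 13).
46

Using Chinese Remainder Theorem:
M = 8 × 13 = 104
M1 = 13, M2 = 8
y1 = 13^(-1) mod 8 = 5
y2 = 8^(-1) mod 13 = 5
x = (6×13×5 + 7×8×5) mod 104 = 46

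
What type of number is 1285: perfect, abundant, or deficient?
deficient

Proper divisors of 1285: sum = 1 + 5 + 257 = 263
Since 263 < 1285, 1285 is deficient.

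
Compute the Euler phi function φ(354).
116

354 = 2 × 3 × 59
φ(n) = n × ∏(1 - 1/p) for each prime p dividing n
φ(354) = 354 × (1 - 1/2) × (1 - 1/3) × (1 - 1/59) = 116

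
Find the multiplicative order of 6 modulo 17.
16

17 is prime, so ord(6) divides φ(17) = 16.
Divisors of 16: 1, 2, 4, 8, 16.
Repeated squaring: 6^1 ≡ 6, 6^2 ≡ 2, 6^4 ≡ 4, 6^8 ≡ 16, 6^16 ≡ 1 (mod 17).
Test 6^d mod 17 for each divisor d in increasing order:
6^1 ≡ 6
6^2 ≡ 2
6^4 ≡ 4
6^8 ≡ 16
6^16 ≡ 1  ← first divisor giving 1
The order is 16.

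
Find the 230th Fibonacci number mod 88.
33

Matrix identity: Q^n = [[F_(n+1), F_n], [F_n, F_(n-1)]] with Q = [[1,1],[1,0]].
n = 230 = 11100110₂. Square-and-multiply, entries mod 88:
Q^1 = [[1,1],[1,0]]
Q^3 = (Q^1)²·Q = [[3,2],[2,1]]
Q^7 = (Q^3)²·Q = [[21,13],[13,8]]
Q^14 = (Q^7)² = [[82,25],[25,57]]
Q^28 = (Q^14)² = [[45,43],[43,2]]
Q^57 = (Q^28)²·Q = [[87,2],[2,85]]
Q^115 = (Q^57)²·Q = [[85,5],[5,80]]
Q^230 = (Q^115)² = [[34,33],[33,1]]
F_230 mod 88 = Q^230[0][1] = 33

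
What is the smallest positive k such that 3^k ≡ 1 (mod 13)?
3

13 is prime, so ord(3) divides φ(13) = 12.
Divisors of 12: 1, 2, 3, 4, 6, 12.
Repeated squaring: 3^1 ≡ 3, 3^2 ≡ 9, 3^4 ≡ 3, 3^8 ≡ 9 (mod 13).
Test 3^d mod 13 for each divisor d in increasing order:
3^1 ≡ 3
3^2 ≡ 9
3^3 = 3^2·3^1 ≡ 1  ← first divisor giving 1
The order is 3.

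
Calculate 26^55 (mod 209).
45

Repeated squaring. Binary of 55 = 110111.
26^1 ≡ 26 (mod 209); 26^2 ≡ 49 (mod 209); 26^4 ≡ 102 (mod 209); 26^8 ≡ 163 (mod 209); 26^16 ≡ 26 (mod 209); 26^32 ≡ 49 (mod 209)
26^55 = 26^1 × 26^2 × 26^4 × 26^16 × 26^32 ≡ 45 (mod 209)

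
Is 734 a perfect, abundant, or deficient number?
deficient

Proper divisors of 734: sum = 1 + 2 + 367 = 370
Since 370 < 734, 734 is deficient.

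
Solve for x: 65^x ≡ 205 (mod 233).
222

Baby-step giant-step with step n = ⌈√233⌉ = 16.
Baby steps 65^j mod 233 (j:value) for j=0..15: 0:1, 1:65, 2:31, 3:151, 4:29, 5:21, 6:200, 7:185, 8:142, 9:143, 10:208, 11:6, 12:157, 13:186, 14:207, 15:174.
Giant-step multiplier: 65^(-16) ≡ 65^(232-16) = 65^216 ≡ 135 (mod 233).
Giant steps γ_i = 205·135^i mod 233: γ_0=205, γ_1=181, γ_2=203, γ_3=144, γ_4=101, γ_5=121, γ_6=25, γ_7=113, γ_8=110, γ_9=171, γ_10=18, γ_11=100, γ_12=219, γ_13=207 (in table at j=14).
x = i·n + j = 13·16 + 14 = 222.
Check: 65^222 ≡ 205 (mod 233).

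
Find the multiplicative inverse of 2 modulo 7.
4

gcd(2, 7) = 1, so the inverse exists.
Extended Euclidean algorithm on (7, 2):
7 = 3 × 2 + 1  ⟹  1 = (1)·7 + (-3)·2
So (-3)·2 ≡ 1 (mod 7), i.e. 2^(-1) ≡ -3 ≡ 4 (mod 7).
Check: 2 × 4 = 8 ≡ 1 (mod 7)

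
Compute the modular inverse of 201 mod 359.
334

gcd(201, 359) = 1, so the inverse exists.
Extended Euclidean algorithm on (359, 201):
359 = 1 × 201 + 158  ⟹  158 = (1)·359 + (-1)·201
201 = 1 × 158 + 43  ⟹  43 = (-1)·359 + (2)·201
158 = 3 × 43 + 29  ⟹  29 = (4)·359 + (-7)·201
43 = 1 × 29 + 14  ⟹  14 = (-5)·359 + (9)·201
29 = 2 × 14 + 1  ⟹  1 = (14)·359 + (-25)·201
So (-25)·201 ≡ 1 (mod 359), i.e. 201^(-1) ≡ -25 ≡ 334 (mod 359).
Check: 201 × 334 = 67134 ≡ 1 (mod 359)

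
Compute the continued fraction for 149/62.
[2; 2, 2, 12]

Euclidean algorithm steps:
149 = 2 × 62 + 25
62 = 2 × 25 + 12
25 = 2 × 12 + 1
12 = 12 × 1 + 0
Continued fraction: [2; 2, 2, 12]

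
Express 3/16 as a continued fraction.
[0; 5, 3]

Euclidean algorithm steps:
3 = 0 × 16 + 3
16 = 5 × 3 + 1
3 = 3 × 1 + 0
Continued fraction: [0; 5, 3]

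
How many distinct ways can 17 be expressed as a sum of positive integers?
297

p(n) counts ways to write n as a sum of positive integers (order ignored).
Euler's pentagonal recurrence: p(k) = p(k-1) + p(k-2) - p(k-5) - p(k-7) + p(k-12) + p(k-15) - ... (offsets j(3j∓1)/2, signs ++--, p(0)=1, p(<0)=0).
DP table for k = 0..16: p(0)=1, p(1)=1, p(2)=2, p(3)=3, p(4)=5, p(5)=7, p(6)=11, p(7)=15, p(8)=22, p(9)=30, p(10)=42, p(11)=56, p(12)=77, p(13)=101, p(14)=135, p(15)=176, p(16)=231.
Final step: p(17) = p(16) + p(15) - p(12) - p(10) + p(5) + p(2)
= 231 + 176 - 77 - 42 + 7 + 2
= 297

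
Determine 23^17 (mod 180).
83

Repeated squaring. Binary of 17 = 10001.
23^1 ≡ 23 (mod 180); 23^2 ≡ 169 (mod 180); 23^4 ≡ 121 (mod 180); 23^8 ≡ 61 (mod 180); 23^16 ≡ 121 (mod 180)
23^17 = 23^1 × 23^16 ≡ 83 (mod 180)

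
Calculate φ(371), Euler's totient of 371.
312

371 = 7 × 53
φ(n) = n × ∏(1 - 1/p) for each prime p dividing n
φ(371) = 371 × (1 - 1/7) × (1 - 1/53) = 312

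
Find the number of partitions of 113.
851376628

p(n) counts ways to write n as a sum of positive integers (order ignored).
Euler's pentagonal recurrence: p(k) = p(k-1) + p(k-2) - p(k-5) - p(k-7) + p(k-12) + p(k-15) - ... (offsets j(3j∓1)/2, signs ++--, p(0)=1, p(<0)=0).
DP table for k = 0..112: p(0)=1, p(1)=1, p(2)=2, p(3)=3, p(4)=5, p(5)=7, p(6)=11, p(7)=15, p(8)=22, p(9)=30, p(10)=42, p(11)=56, p(12)=77, p(13)=101, p(14)=135, p(15)=176, p(16)=231, p(17)=297, p(18)=385, p(19)=490, p(20)=627, p(21)=792, p(22)=1002, p(23)=1255, p(24)=1575, p(25)=1958, p(26)=2436, p(27)=3010, p(28)=3718, p(29)=4565, p(30)=5604, p(31)=6842, p(32)=8349, p(33)=10143, p(34)=12310, p(35)=14883, p(36)=17977, p(37)=21637, p(38)=26015, p(39)=31185, p(40)=37338, p(41)=44583, p(42)=53174, p(43)=63261, p(44)=75175, p(45)=89134, p(46)=105558, p(47)=124754, p(48)=147273, p(49)=173525, p(50)=204226, p(51)=239943, p(52)=281589, p(53)=329931, p(54)=386155, p(55)=451276, p(56)=526823, p(57)=614154, p(58)=715220, p(59)=831820, p(60)=966467, p(61)=1121505, p(62)=1300156, p(63)=1505499, p(64)=1741630, p(65)=2012558, p(66)=2323520, p(67)=2679689, p(68)=3087735, p(69)=3554345, p(70)=4087968, p(71)=4697205, p(72)=5392783, p(73)=6185689, p(74)=7089500, p(75)=8118264, p(76)=9289091, p(77)=10619863, p(78)=12132164, p(79)=13848650, p(80)=15796476, p(81)=18004327, p(82)=20506255, p(83)=23338469, p(84)=26543660, p(85)=30167357, p(86)=34262962, p(87)=38887673, p(88)=44108109, p(89)=49995925, p(90)=56634173, p(91)=64112359, p(92)=72533807, p(93)=82010177, p(94)=92669720, p(95)=104651419, p(96)=118114304, p(97)=133230930, p(98)=150198136, p(99)=169229875, p(100)=190569292, p(101)=214481126, p(102)=241265379, p(103)=271248950, p(104)=304801365, p(105)=342325709, p(106)=384276336, p(107)=431149389, p(108)=483502844, p(109)=541946240, p(110)=607163746, p(111)=679903203, p(112)=761002156.
Final step: p(113) = p(112) + p(111) - p(108) - p(106) + p(101) + p(98) - p(91) - p(87) + p(78) + p(73) - p(62) - p(56) + p(43) + p(36) - p(21) - p(13)
= 761002156 + 679903203 - 483502844 - 384276336 + 214481126 + 150198136 - 64112359 - 38887673 + 12132164 + 6185689 - 1300156 - 526823 + 63261 + 17977 - 792 - 101
= 851376628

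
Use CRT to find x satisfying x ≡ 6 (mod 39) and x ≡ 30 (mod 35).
240

Using Chinese Remainder Theorem:
M = 39 × 35 = 1365
M1 = 35, M2 = 39
y1 = 35^(-1) mod 39 = 29
y2 = 39^(-1) mod 35 = 9
x = (6×35×29 + 30×39×9) mod 1365 = 240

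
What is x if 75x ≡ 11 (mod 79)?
x ≡ 17 (mod 79)

gcd(75, 79) = 1, which divides 11, so solutions exist.
Find 75^(-1) mod 79 by the extended Euclidean algorithm:
79 = 1 × 75 + 4  ⟹  4 = (1)·79 + (-1)·75
75 = 18 × 4 + 3  ⟹  3 = (-18)·79 + (19)·75
4 = 1 × 3 + 1  ⟹  1 = (19)·79 + (-20)·75
So (-20)·75 ≡ 1 (mod 79), i.e. 75^(-1) ≡ -20 ≡ 59 (mod 79).
x ≡ 59 × 11 = 649 ≡ 17 (mod 79).
Check: 75 × 17 = 1275 ≡ 11 (mod 79).
Unique solution: x ≡ 17 (mod 79)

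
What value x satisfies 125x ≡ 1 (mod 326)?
193

gcd(125, 326) = 1, so the inverse exists.
Extended Euclidean algorithm on (326, 125):
326 = 2 × 125 + 76  ⟹  76 = (1)·326 + (-2)·125
125 = 1 × 76 + 49  ⟹  49 = (-1)·326 + (3)·125
76 = 1 × 49 + 27  ⟹  27 = (2)·326 + (-5)·125
49 = 1 × 27 + 22  ⟹  22 = (-3)·326 + (8)·125
27 = 1 × 22 + 5  ⟹  5 = (5)·326 + (-13)·125
22 = 4 × 5 + 2  ⟹  2 = (-23)·326 + (60)·125
5 = 2 × 2 + 1  ⟹  1 = (51)·326 + (-133)·125
So (-133)·125 ≡ 1 (mod 326), i.e. 125^(-1) ≡ -133 ≡ 193 (mod 326).
Check: 125 × 193 = 24125 ≡ 1 (mod 326)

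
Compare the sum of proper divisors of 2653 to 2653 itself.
deficient

Proper divisors of 2653: sum = 1 + 7 + 379 = 387
Since 387 < 2653, 2653 is deficient.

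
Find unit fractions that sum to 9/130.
1/15 + 1/390

Greedy algorithm:
9/130: ceiling(130/9) = 15, use 1/15
1/390: ceiling(390/1) = 390, use 1/390
Result: 9/130 = 1/15 + 1/390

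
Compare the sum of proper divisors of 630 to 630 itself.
abundant

Proper divisors of 630: sum = 1 + 2 + 3 + 5 + 6 + 7 + 9 + 10 + ... + 105 + 126 + 210 + 315 (23 divisors) = 1242
Since 1242 > 630, 630 is abundant.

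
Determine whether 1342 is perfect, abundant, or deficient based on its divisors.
deficient

Proper divisors of 1342: sum = 1 + 2 + 11 + 22 + 61 + 122 + 671 = 890
Since 890 < 1342, 1342 is deficient.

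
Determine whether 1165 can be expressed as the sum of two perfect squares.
3² + 34² (a=3, b=34)

Factorization: 1165 = 5 × 233
By Fermat: n is sum of two squares iff every prime p ≡ 3 (mod 4) appears to even power.
All primes ≡ 3 (mod 4) appear to even power.
Search a = 0, 1, 2, … for 1165 - a² a perfect square: first hit at a = 3: 1165 - 9 = 1156 = 34².
1165 = 3² + 34² = 9 + 1156 ✓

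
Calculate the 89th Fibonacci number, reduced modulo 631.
530

Matrix identity: Q^n = [[F_(n+1), F_n], [F_n, F_(n-1)]] with Q = [[1,1],[1,0]].
n = 89 = 1011001₂. Square-and-multiply, entries mod 631:
Q^1 = [[1,1],[1,0]]
Q^2 = (Q^1)² = [[2,1],[1,1]]
Q^5 = (Q^2)²·Q = [[8,5],[5,3]]
Q^11 = (Q^5)²·Q = [[144,89],[89,55]]
Q^22 = (Q^11)² = [[262,43],[43,219]]
Q^44 = (Q^22)² = [[452,491],[491,592]]
Q^89 = (Q^44)²·Q = [[131,530],[530,232]]
F_89 mod 631 = Q^89[0][1] = 530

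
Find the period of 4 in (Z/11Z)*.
5

11 is prime, so ord(4) divides φ(11) = 10.
Divisors of 10: 1, 2, 5, 10.
Repeated squaring: 4^1 ≡ 4, 4^2 ≡ 5, 4^4 ≡ 3, 4^8 ≡ 9 (mod 11).
Test 4^d mod 11 for each divisor d in increasing order:
4^1 ≡ 4
4^2 ≡ 5
4^5 = 4^4·4^1 ≡ 1  ← first divisor giving 1
The order is 5.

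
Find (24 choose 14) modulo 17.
0

Using Lucas' theorem:
Write n=24 and k=14 in base 17:
n in base 17: [1, 7]
k in base 17: [0, 14]
C(24,14) mod 17 = ∏ C(n_i, k_i) mod 17
Digit binomials (mod 17): C(1,0) = 1; C(7,14) = 0 (k_i > n_i)
Product: 1 × 0 = 0 ≡ 0 (mod 17)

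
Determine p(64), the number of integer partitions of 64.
1741630

p(n) counts ways to write n as a sum of positive integers (order ignored).
Euler's pentagonal recurrence: p(k) = p(k-1) + p(k-2) - p(k-5) - p(k-7) + p(k-12) + p(k-15) - ... (offsets j(3j∓1)/2, signs ++--, p(0)=1, p(<0)=0).
DP table for k = 0..63: p(0)=1, p(1)=1, p(2)=2, p(3)=3, p(4)=5, p(5)=7, p(6)=11, p(7)=15, p(8)=22, p(9)=30, p(10)=42, p(11)=56, p(12)=77, p(13)=101, p(14)=135, p(15)=176, p(16)=231, p(17)=297, p(18)=385, p(19)=490, p(20)=627, p(21)=792, p(22)=1002, p(23)=1255, p(24)=1575, p(25)=1958, p(26)=2436, p(27)=3010, p(28)=3718, p(29)=4565, p(30)=5604, p(31)=6842, p(32)=8349, p(33)=10143, p(34)=12310, p(35)=14883, p(36)=17977, p(37)=21637, p(38)=26015, p(39)=31185, p(40)=37338, p(41)=44583, p(42)=53174, p(43)=63261, p(44)=75175, p(45)=89134, p(46)=105558, p(47)=124754, p(48)=147273, p(49)=173525, p(50)=204226, p(51)=239943, p(52)=281589, p(53)=329931, p(54)=386155, p(55)=451276, p(56)=526823, p(57)=614154, p(58)=715220, p(59)=831820, p(60)=966467, p(61)=1121505, p(62)=1300156, p(63)=1505499.
Final step: p(64) = p(63) + p(62) - p(59) - p(57) + p(52) + p(49) - p(42) - p(38) + p(29) + p(24) - p(13) - p(7)
= 1505499 + 1300156 - 831820 - 614154 + 281589 + 173525 - 53174 - 26015 + 4565 + 1575 - 101 - 15
= 1741630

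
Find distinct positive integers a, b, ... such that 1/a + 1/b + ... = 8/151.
1/19 + 1/2869

Greedy algorithm:
8/151: ceiling(151/8) = 19, use 1/19
1/2869: ceiling(2869/1) = 2869, use 1/2869
Result: 8/151 = 1/19 + 1/2869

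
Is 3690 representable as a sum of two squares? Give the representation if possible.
21² + 57² (a=21, b=57)

Factorization: 3690 = 2 × 3^2 × 5 × 41
By Fermat: n is sum of two squares iff every prime p ≡ 3 (mod 4) appears to even power.
All primes ≡ 3 (mod 4) appear to even power.
Search a = 0, 1, 2, … for 3690 - a² a perfect square: first hit at a = 21: 3690 - 441 = 3249 = 57².
3690 = 21² + 57² = 441 + 3249 ✓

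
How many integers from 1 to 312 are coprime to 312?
96

312 = 2^3 × 3 × 13
φ(n) = n × ∏(1 - 1/p) for each prime p dividing n
φ(312) = 312 × (1 - 1/2) × (1 - 1/3) × (1 - 1/13) = 96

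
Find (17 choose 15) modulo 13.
6

Using Lucas' theorem:
Write n=17 and k=15 in base 13:
n in base 13: [1, 4]
k in base 13: [1, 2]
C(17,15) mod 13 = ∏ C(n_i, k_i) mod 13
Digit binomials (mod 13): C(1,1) = 1; C(4,2) = 6
Product: 1 × 6 = 6 ≡ 6 (mod 13)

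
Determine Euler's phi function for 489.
324

489 = 3 × 163
φ(n) = n × ∏(1 - 1/p) for each prime p dividing n
φ(489) = 489 × (1 - 1/3) × (1 - 1/163) = 324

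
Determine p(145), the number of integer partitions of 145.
24908858009

p(n) counts ways to write n as a sum of positive integers (order ignored).
Euler's pentagonal recurrence: p(k) = p(k-1) + p(k-2) - p(k-5) - p(k-7) + p(k-12) + p(k-15) - ... (offsets j(3j∓1)/2, signs ++--, p(0)=1, p(<0)=0).
DP table for k = 0..144: p(0)=1, p(1)=1, p(2)=2, p(3)=3, p(4)=5, p(5)=7, p(6)=11, p(7)=15, p(8)=22, p(9)=30, p(10)=42, p(11)=56, p(12)=77, p(13)=101, p(14)=135, p(15)=176, p(16)=231, p(17)=297, p(18)=385, p(19)=490, p(20)=627, p(21)=792, p(22)=1002, p(23)=1255, p(24)=1575, p(25)=1958, p(26)=2436, p(27)=3010, p(28)=3718, p(29)=4565, p(30)=5604, p(31)=6842, p(32)=8349, p(33)=10143, p(34)=12310, p(35)=14883, p(36)=17977, p(37)=21637, p(38)=26015, p(39)=31185, p(40)=37338, p(41)=44583, p(42)=53174, p(43)=63261, p(44)=75175, p(45)=89134, p(46)=105558, p(47)=124754, p(48)=147273, p(49)=173525, p(50)=204226, p(51)=239943, p(52)=281589, p(53)=329931, p(54)=386155, p(55)=451276, p(56)=526823, p(57)=614154, p(58)=715220, p(59)=831820, p(60)=966467, p(61)=1121505, p(62)=1300156, p(63)=1505499, p(64)=1741630, p(65)=2012558, p(66)=2323520, p(67)=2679689, p(68)=3087735, p(69)=3554345, p(70)=4087968, p(71)=4697205, p(72)=5392783, p(73)=6185689, p(74)=7089500, p(75)=8118264, p(76)=9289091, p(77)=10619863, p(78)=12132164, p(79)=13848650, p(80)=15796476, p(81)=18004327, p(82)=20506255, p(83)=23338469, p(84)=26543660, p(85)=30167357, p(86)=34262962, p(87)=38887673, p(88)=44108109, p(89)=49995925, p(90)=56634173, p(91)=64112359, p(92)=72533807, p(93)=82010177, p(94)=92669720, p(95)=104651419, p(96)=118114304, p(97)=133230930, p(98)=150198136, p(99)=169229875, p(100)=190569292, p(101)=214481126, p(102)=241265379, p(103)=271248950, p(104)=304801365, p(105)=342325709, p(106)=384276336, p(107)=431149389, p(108)=483502844, p(109)=541946240, p(110)=607163746, p(111)=679903203, p(112)=761002156, p(113)=851376628, p(114)=952050665, p(115)=1064144451, p(116)=1188908248, p(117)=1327710076, p(118)=1482074143, p(119)=1653668665, p(120)=1844349560, p(121)=2056148051, p(122)=2291320912, p(123)=2552338241, p(124)=2841940500, p(125)=3163127352, p(126)=3519222692, p(127)=3913864295, p(128)=4351078600, p(129)=4835271870, p(130)=5371315400, p(131)=5964539504, p(132)=6620830889, p(133)=7346629512, p(134)=8149040695, p(135)=9035836076, p(136)=10015581680, p(137)=11097645016, p(138)=12292341831, p(139)=13610949895, p(140)=15065878135, p(141)=16670689208, p(142)=18440293320, p(143)=20390982757, p(144)=22540654445.
Final step: p(145) = p(144) + p(143) - p(140) - p(138) + p(133) + p(130) - p(123) - p(119) + p(110) + p(105) - p(94) - p(88) + p(75) + p(68) - p(53) - p(45) + p(28) + p(19) - p(0)
= 22540654445 + 20390982757 - 15065878135 - 12292341831 + 7346629512 + 5371315400 - 2552338241 - 1653668665 + 607163746 + 342325709 - 92669720 - 44108109 + 8118264 + 3087735 - 329931 - 89134 + 3718 + 490 - 1
= 24908858009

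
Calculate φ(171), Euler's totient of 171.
108

171 = 3^2 × 19
φ(n) = n × ∏(1 - 1/p) for each prime p dividing n
φ(171) = 171 × (1 - 1/3) × (1 - 1/19) = 108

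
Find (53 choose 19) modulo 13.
0

Using Lucas' theorem:
Write n=53 and k=19 in base 13:
n in base 13: [4, 1]
k in base 13: [1, 6]
C(53,19) mod 13 = ∏ C(n_i, k_i) mod 13
Digit binomials (mod 13): C(4,1) = 4; C(1,6) = 0 (k_i > n_i)
Product: 4 × 0 = 0 ≡ 0 (mod 13)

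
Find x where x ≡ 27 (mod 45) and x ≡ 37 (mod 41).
1062

Using Chinese Remainder Theorem:
M = 45 × 41 = 1845
M1 = 41, M2 = 45
y1 = 41^(-1) mod 45 = 11
y2 = 45^(-1) mod 41 = 31
x = (27×41×11 + 37×45×31) mod 1845 = 1062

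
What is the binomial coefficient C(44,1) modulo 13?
5

Using Lucas' theorem:
Write n=44 and k=1 in base 13:
n in base 13: [3, 5]
k in base 13: [0, 1]
C(44,1) mod 13 = ∏ C(n_i, k_i) mod 13
Digit binomials (mod 13): C(3,0) = 1; C(5,1) = 5
Product: 1 × 5 = 5 ≡ 5 (mod 13)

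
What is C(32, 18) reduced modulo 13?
12

Using Lucas' theorem:
Write n=32 and k=18 in base 13:
n in base 13: [2, 6]
k in base 13: [1, 5]
C(32,18) mod 13 = ∏ C(n_i, k_i) mod 13
Digit binomials (mod 13): C(2,1) = 2; C(6,5) = 6
Product: 2 × 6 = 12 ≡ 12 (mod 13)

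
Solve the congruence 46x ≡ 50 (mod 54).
x ≡ 14 (mod 27)

gcd(46, 54) = 2, which divides 50, so solutions exist.
Divide through by 2: 23x ≡ 25 (mod 27).
Find 23^(-1) mod 27 by the extended Euclidean algorithm:
27 = 1 × 23 + 4  ⟹  4 = (1)·27 + (-1)·23
23 = 5 × 4 + 3  ⟹  3 = (-5)·27 + (6)·23
4 = 1 × 3 + 1  ⟹  1 = (6)·27 + (-7)·23
So (-7)·23 ≡ 1 (mod 27), i.e. 23^(-1) ≡ -7 ≡ 20 (mod 27).
x ≡ 20 × 25 = 500 ≡ 14 (mod 27).
Check: 46 × 14 = 644 ≡ 50 (mod 54).
x ≡ 14 (mod 27), giving 2 solutions mod 54.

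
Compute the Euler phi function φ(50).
20

50 = 2 × 5^2
φ(n) = n × ∏(1 - 1/p) for each prime p dividing n
φ(50) = 50 × (1 - 1/2) × (1 - 1/5) = 20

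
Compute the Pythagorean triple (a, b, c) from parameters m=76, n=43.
(3927, 6536, 7625)

Euclid's formula: a = m² - n², b = 2mn, c = m² + n²
m = 76, n = 43
a = 76² - 43² = 5776 - 1849 = 3927
b = 2 × 76 × 43 = 6536
c = 76² + 43² = 5776 + 1849 = 7625
Verification: 3927² + 6536² = 15421329 + 42719296 = 58140625 = 7625² ✓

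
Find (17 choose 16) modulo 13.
4

Using Lucas' theorem:
Write n=17 and k=16 in base 13:
n in base 13: [1, 4]
k in base 13: [1, 3]
C(17,16) mod 13 = ∏ C(n_i, k_i) mod 13
Digit binomials (mod 13): C(1,1) = 1; C(4,3) = 4
Product: 1 × 4 = 4 ≡ 4 (mod 13)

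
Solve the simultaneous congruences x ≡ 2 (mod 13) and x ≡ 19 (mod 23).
249

Using Chinese Remainder Theorem:
M = 13 × 23 = 299
M1 = 23, M2 = 13
y1 = 23^(-1) mod 13 = 4
y2 = 13^(-1) mod 23 = 16
x = (2×23×4 + 19×13×16) mod 299 = 249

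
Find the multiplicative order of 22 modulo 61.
15

61 is prime, so ord(22) divides φ(61) = 60.
Divisors of 60: 1, 2, 3, 4, 5, 6, 10, 12, 15, 20, 30, 60.
Repeated squaring: 22^1 ≡ 22, 22^2 ≡ 57, 22^4 ≡ 16, 22^8 ≡ 12, 22^16 ≡ 22, 22^32 ≡ 57 (mod 61).
Test 22^d mod 61 for each divisor d in increasing order:
22^1 ≡ 22
22^2 ≡ 57
22^3 = 22^2·22^1 ≡ 34
22^4 ≡ 16
22^5 = 22^4·22^1 ≡ 47
22^6 = 22^4·22^2 ≡ 58
22^10 = 22^8·22^2 ≡ 13
22^12 = 22^8·22^4 ≡ 9
22^15 = 22^8·22^4·22^2·22^1 ≡ 1  ← first divisor giving 1
The order is 15.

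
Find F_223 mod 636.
13

Matrix identity: Q^n = [[F_(n+1), F_n], [F_n, F_(n-1)]] with Q = [[1,1],[1,0]].
n = 223 = 11011111₂. Square-and-multiply, entries mod 636:
Q^1 = [[1,1],[1,0]]
Q^3 = (Q^1)²·Q = [[3,2],[2,1]]
Q^6 = (Q^3)² = [[13,8],[8,5]]
Q^13 = (Q^6)²·Q = [[377,233],[233,144]]
Q^27 = (Q^13)²·Q = [[447,530],[530,553]]
Q^55 = (Q^27)²·Q = [[105,529],[529,212]]
Q^111 = (Q^55)²·Q = [[3,214],[214,425]]
Q^223 = (Q^111)²·Q = [[21,13],[13,8]]
F_223 mod 636 = Q^223[0][1] = 13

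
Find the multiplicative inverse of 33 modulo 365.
177

gcd(33, 365) = 1, so the inverse exists.
Extended Euclidean algorithm on (365, 33):
365 = 11 × 33 + 2  ⟹  2 = (1)·365 + (-11)·33
33 = 16 × 2 + 1  ⟹  1 = (-16)·365 + (177)·33
So (177)·33 ≡ 1 (mod 365), i.e. 33^(-1) ≡ 177 (mod 365).
Check: 33 × 177 = 5841 ≡ 1 (mod 365)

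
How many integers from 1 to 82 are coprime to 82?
40

82 = 2 × 41
φ(n) = n × ∏(1 - 1/p) for each prime p dividing n
φ(82) = 82 × (1 - 1/2) × (1 - 1/41) = 40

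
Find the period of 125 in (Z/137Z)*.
136

137 is prime, so ord(125) divides φ(137) = 136.
Divisors of 136: 1, 2, 4, 8, 17, 34, 68, 136.
Repeated squaring: 125^1 ≡ 125, 125^2 ≡ 7, 125^4 ≡ 49, 125^8 ≡ 72, 125^16 ≡ 115, 125^32 ≡ 73, 125^64 ≡ 123, 125^128 ≡ 59 (mod 137).
Test 125^d mod 137 for each divisor d in increasing order:
125^1 ≡ 125
125^2 ≡ 7
125^4 ≡ 49
125^8 ≡ 72
125^17 = 125^16·125^1 ≡ 127
125^34 = 125^32·125^2 ≡ 100
125^68 = 125^64·125^4 ≡ 136
125^136 = 125^128·125^8 ≡ 1  ← first divisor giving 1
The order is 136.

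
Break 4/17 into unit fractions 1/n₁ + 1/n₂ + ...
1/5 + 1/29 + 1/1233 + 1/3039345

Greedy algorithm:
4/17: ceiling(17/4) = 5, use 1/5
3/85: ceiling(85/3) = 29, use 1/29
2/2465: ceiling(2465/2) = 1233, use 1/1233
1/3039345: ceiling(3039345/1) = 3039345, use 1/3039345
Result: 4/17 = 1/5 + 1/29 + 1/1233 + 1/3039345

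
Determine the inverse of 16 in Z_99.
31

gcd(16, 99) = 1, so the inverse exists.
Extended Euclidean algorithm on (99, 16):
99 = 6 × 16 + 3  ⟹  3 = (1)·99 + (-6)·16
16 = 5 × 3 + 1  ⟹  1 = (-5)·99 + (31)·16
So (31)·16 ≡ 1 (mod 99), i.e. 16^(-1) ≡ 31 (mod 99).
Check: 16 × 31 = 496 ≡ 1 (mod 99)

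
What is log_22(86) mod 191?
158

Baby-step giant-step with step n = ⌈√191⌉ = 14.
Baby steps 22^j mod 191 (j:value) for j=0..13: 0:1, 1:22, 2:102, 3:143, 4:90, 5:70, 6:12, 7:73, 8:78, 9:188, 10:125, 11:76, 12:144, 13:112.
Giant-step multiplier: 22^(-14) ≡ 22^(190-14) = 22^176 ≡ 10 (mod 191).
Giant steps γ_i = 86·10^i mod 191: γ_0=86, γ_1=96, γ_2=5, γ_3=50, γ_4=118, γ_5=34, γ_6=149, γ_7=153, γ_8=2, γ_9=20, γ_10=9, γ_11=90 (in table at j=4).
x = i·n + j = 11·14 + 4 = 158.
Check: 22^158 ≡ 86 (mod 191).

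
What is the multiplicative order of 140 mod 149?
37

149 is prime, so ord(140) divides φ(149) = 148.
Divisors of 148: 1, 2, 4, 37, 74, 148.
Repeated squaring: 140^1 ≡ 140, 140^2 ≡ 81, 140^4 ≡ 5, 140^8 ≡ 25, 140^16 ≡ 29, 140^32 ≡ 96, 140^64 ≡ 127, 140^128 ≡ 37 (mod 149).
Test 140^d mod 149 for each divisor d in increasing order:
140^1 ≡ 140
140^2 ≡ 81
140^4 ≡ 5
140^37 = 140^32·140^4·140^1 ≡ 1  ← first divisor giving 1
The order is 37.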